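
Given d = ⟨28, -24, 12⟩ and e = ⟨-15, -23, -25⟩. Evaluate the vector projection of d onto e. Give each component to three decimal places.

d · e = 28·(-15) + (-24)·(-23) + 12·(-25) = -420 + 552 - 300 = -168
|e|² = 225 + 529 + 625 = 1379
proj_e d = (-168/1379) · (-15, -23, -25) ≈ (1.827, 2.802, 3.046)

(1.827, 2.802, 3.046)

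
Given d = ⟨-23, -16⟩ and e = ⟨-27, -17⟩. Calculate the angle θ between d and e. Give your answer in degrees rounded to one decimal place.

2.6

d · e = (-23)·(-27) + (-16)·(-17) = 621 + 272 = 893
|d|² = 529 + 256 = 785,  |d| = √785 ≈ 28.017851
|e|² = 729 + 289 = 1018,  |e| = √1018 ≈ 31.906112
cos θ = 893 / (28.017851 · 31.906112) ≈ 0.99895
θ = arccos(0.99895) ≈ 2.6°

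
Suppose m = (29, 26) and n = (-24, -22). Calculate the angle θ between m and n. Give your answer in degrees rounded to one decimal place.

179.4

m · n = 29·(-24) + 26·(-22) = -696 - 572 = -1268
|m|² = 841 + 676 = 1517,  |m| = √1517 ≈ 38.948684
|n|² = 576 + 484 = 1060,  |n| = √1060 ≈ 32.557641
cos θ = -1268 / (38.948684 · 32.557641) ≈ -0.99994
θ = arccos(-0.99994) ≈ 179.4°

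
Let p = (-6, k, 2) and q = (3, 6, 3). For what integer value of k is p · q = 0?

p · q = (-6)·3 + k·6 + 2·3 = -12 + 6k
Set equal to 0: 6k = 12, so k = 2.

2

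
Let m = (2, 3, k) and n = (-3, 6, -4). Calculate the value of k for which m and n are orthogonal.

m · n = 2·(-3) + 3·6 + k·(-4) = 12 - 4k
Set equal to 0: -4k = -12, so k = 3.

3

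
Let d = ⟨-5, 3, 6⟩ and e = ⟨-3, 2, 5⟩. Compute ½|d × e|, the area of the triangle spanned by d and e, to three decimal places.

i: 3·5 - 6·2 = 15 - 12 = 3
j: 6·(-3) - (-5)·5 = -18 - (-25) = 7
k: (-5)·2 - 3·(-3) = -10 - (-9) = -1
d × e = (3, 7, -1)
|d × e| = √(3² + 7² + (-1)²) = √59 ≈ 7.6811
area = ½ · 7.6811 ≈ 3.841

3.841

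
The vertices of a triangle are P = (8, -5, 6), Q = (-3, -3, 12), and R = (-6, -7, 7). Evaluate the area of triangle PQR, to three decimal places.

PQ = (-11, 2, 6),  PR = (-14, -2, 1)
i: 2·1 - 6·(-2) = 2 - (-12) = 14
j: 6·(-14) - (-11)·1 = -84 - (-11) = -73
k: (-11)·(-2) - 2·(-14) = 22 - (-28) = 50
PQ × PR = (14, -73, 50)
|PQ × PR| = √8025 ≈ 89.5824
area = ½ · 89.5824 ≈ 44.791

44.791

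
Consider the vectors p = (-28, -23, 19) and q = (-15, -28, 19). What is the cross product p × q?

(95, 247, 439)

i: (-23)·19 - 19·(-28) = -437 - (-532) = 95
j: 19·(-15) - (-28)·19 = -285 - (-532) = 247
k: (-28)·(-28) - (-23)·(-15) = 784 - 345 = 439
p × q = (95, 247, 439)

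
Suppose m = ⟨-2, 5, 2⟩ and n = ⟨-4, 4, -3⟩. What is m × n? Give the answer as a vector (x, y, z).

i: 5·(-3) - 2·4 = -15 - 8 = -23
j: 2·(-4) - (-2)·(-3) = -8 - 6 = -14
k: (-2)·4 - 5·(-4) = -8 - (-20) = 12
m × n = (-23, -14, 12)

(-23, -14, 12)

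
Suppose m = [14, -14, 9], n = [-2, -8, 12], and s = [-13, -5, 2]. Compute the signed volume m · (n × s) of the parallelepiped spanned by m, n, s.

1898

n × s:
i: (-8)·2 - 12·(-5) = -16 - (-60) = 44
j: 12·(-13) - (-2)·2 = -156 - (-4) = -152
k: (-2)·(-5) - (-8)·(-13) = 10 - 104 = -94
n × s = (44, -152, -94)
m · (n × s) = 14·44 + (-14)·(-152) + 9·(-94) = 616 + 2128 - 846 = 1898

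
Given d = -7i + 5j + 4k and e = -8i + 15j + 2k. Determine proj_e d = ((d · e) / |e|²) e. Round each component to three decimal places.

d · e = (-7)·(-8) + 5·15 + 4·2 = 56 + 75 + 8 = 139
|e|² = 64 + 225 + 4 = 293
proj_e d = (139/293) · (-8, 15, 2) ≈ (-3.795, 7.116, 0.949)

(-3.795, 7.116, 0.949)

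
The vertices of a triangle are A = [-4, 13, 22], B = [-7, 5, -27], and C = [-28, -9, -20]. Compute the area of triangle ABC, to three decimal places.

AB = (-3, -8, -49),  AC = (-24, -22, -42)
i: (-8)·(-42) - (-49)·(-22) = 336 - 1078 = -742
j: (-49)·(-24) - (-3)·(-42) = 1176 - 126 = 1050
k: (-3)·(-22) - (-8)·(-24) = 66 - 192 = -126
AB × AC = (-742, 1050, -126)
|AB × AC| = √1668940 ≈ 1291.8746
area = ½ · 1291.8746 ≈ 645.937

645.937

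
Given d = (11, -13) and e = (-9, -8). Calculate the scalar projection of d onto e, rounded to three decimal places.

0.415

d · e = 11·(-9) + (-13)·(-8) = -99 + 104 = 5
|e| = √(81 + 64) = √145 ≈ 12.0416
comp_e d = 5 / √145 ≈ 0.415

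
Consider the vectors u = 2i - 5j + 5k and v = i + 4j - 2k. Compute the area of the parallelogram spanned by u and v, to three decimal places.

18.708

i: (-5)·(-2) - 5·4 = 10 - 20 = -10
j: 5·1 - 2·(-2) = 5 - (-4) = 9
k: 2·4 - (-5)·1 = 8 - (-5) = 13
u × v = (-10, 9, 13)
|u × v| = √((-10)² + 9² + 13²) = √350 ≈ 18.7083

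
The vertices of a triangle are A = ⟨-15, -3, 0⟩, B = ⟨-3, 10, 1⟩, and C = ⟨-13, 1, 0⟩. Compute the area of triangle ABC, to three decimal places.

11.225

AB = (12, 13, 1),  AC = (2, 4, 0)
i: 13·0 - 1·4 = 0 - 4 = -4
j: 1·2 - 12·0 = 2 - 0 = 2
k: 12·4 - 13·2 = 48 - 26 = 22
AB × AC = (-4, 2, 22)
|AB × AC| = √504 ≈ 22.4499
area = ½ · 22.4499 ≈ 11.225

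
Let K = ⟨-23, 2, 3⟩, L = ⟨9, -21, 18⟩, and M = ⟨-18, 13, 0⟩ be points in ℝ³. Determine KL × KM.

KL = (32, -23, 15)
KM = (5, 11, -3)
i: (-23)·(-3) - 15·11 = 69 - 165 = -96
j: 15·5 - 32·(-3) = 75 - (-96) = 171
k: 32·11 - (-23)·5 = 352 - (-115) = 467
KL × KM = (-96, 171, 467)

(-96, 171, 467)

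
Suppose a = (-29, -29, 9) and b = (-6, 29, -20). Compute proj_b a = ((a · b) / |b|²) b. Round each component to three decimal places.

(3.980, -19.235, 13.265)

a · b = (-29)·(-6) + (-29)·29 + 9·(-20) = 174 - 841 - 180 = -847
|b|² = 36 + 841 + 400 = 1277
proj_b a = (-847/1277) · (-6, 29, -20) ≈ (3.980, -19.235, 13.265)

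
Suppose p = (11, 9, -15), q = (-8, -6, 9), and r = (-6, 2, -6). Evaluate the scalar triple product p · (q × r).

q × r:
i: (-6)·(-6) - 9·2 = 36 - 18 = 18
j: 9·(-6) - (-8)·(-6) = -54 - 48 = -102
k: (-8)·2 - (-6)·(-6) = -16 - 36 = -52
q × r = (18, -102, -52)
p · (q × r) = 11·18 + 9·(-102) + (-15)·(-52) = 198 - 918 + 780 = 60

60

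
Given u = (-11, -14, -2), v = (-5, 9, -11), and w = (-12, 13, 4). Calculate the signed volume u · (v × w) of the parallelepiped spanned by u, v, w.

-4183

v × w:
i: 9·4 - (-11)·13 = 36 - (-143) = 179
j: (-11)·(-12) - (-5)·4 = 132 - (-20) = 152
k: (-5)·13 - 9·(-12) = -65 - (-108) = 43
v × w = (179, 152, 43)
u · (v × w) = (-11)·179 + (-14)·152 + (-2)·43 = -1969 - 2128 - 86 = -4183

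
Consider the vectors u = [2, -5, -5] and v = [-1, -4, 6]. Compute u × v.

(-50, -7, -13)

i: (-5)·6 - (-5)·(-4) = -30 - 20 = -50
j: (-5)·(-1) - 2·6 = 5 - 12 = -7
k: 2·(-4) - (-5)·(-1) = -8 - 5 = -13
u × v = (-50, -7, -13)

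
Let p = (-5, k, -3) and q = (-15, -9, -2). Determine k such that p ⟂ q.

p · q = (-5)·(-15) + k·(-9) + (-3)·(-2) = 81 - 9k
Set equal to 0: -9k = -81, so k = 9.

9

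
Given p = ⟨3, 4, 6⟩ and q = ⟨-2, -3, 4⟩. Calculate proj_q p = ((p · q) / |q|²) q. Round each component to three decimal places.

p · q = 3·(-2) + 4·(-3) + 6·4 = -6 - 12 + 24 = 6
|q|² = 4 + 9 + 16 = 29
proj_q p = (6/29) · (-2, -3, 4) ≈ (-0.414, -0.621, 0.828)

(-0.414, -0.621, 0.828)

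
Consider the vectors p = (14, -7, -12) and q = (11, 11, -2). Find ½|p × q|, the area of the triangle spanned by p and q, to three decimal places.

i: (-7)·(-2) - (-12)·11 = 14 - (-132) = 146
j: (-12)·11 - 14·(-2) = -132 - (-28) = -104
k: 14·11 - (-7)·11 = 154 - (-77) = 231
p × q = (146, -104, 231)
|p × q| = √(146² + (-104)² + 231²) = √85493 ≈ 292.3919
area = ½ · 292.3919 ≈ 146.196

146.196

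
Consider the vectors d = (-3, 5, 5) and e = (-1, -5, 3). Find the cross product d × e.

(40, 4, 20)

i: 5·3 - 5·(-5) = 15 - (-25) = 40
j: 5·(-1) - (-3)·3 = -5 - (-9) = 4
k: (-3)·(-5) - 5·(-1) = 15 - (-5) = 20
d × e = (40, 4, 20)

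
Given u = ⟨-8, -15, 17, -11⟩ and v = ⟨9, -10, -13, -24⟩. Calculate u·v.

121

u · v = (-8)·9 + (-15)·(-10) + 17·(-13) + (-11)·(-24) = -72 + 150 - 221 + 264 = 121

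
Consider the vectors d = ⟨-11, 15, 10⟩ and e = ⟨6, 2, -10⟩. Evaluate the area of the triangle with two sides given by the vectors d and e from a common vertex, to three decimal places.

i: 15·(-10) - 10·2 = -150 - 20 = -170
j: 10·6 - (-11)·(-10) = 60 - 110 = -50
k: (-11)·2 - 15·6 = -22 - 90 = -112
d × e = (-170, -50, -112)
|d × e| = √((-170)² + (-50)² + (-112)²) = √43944 ≈ 209.6282
area = ½ · 209.6282 ≈ 104.814

104.814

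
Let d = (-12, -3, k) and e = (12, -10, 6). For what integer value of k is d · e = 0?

d · e = (-12)·12 + (-3)·(-10) + k·6 = -114 + 6k
Set equal to 0: 6k = 114, so k = 19.

19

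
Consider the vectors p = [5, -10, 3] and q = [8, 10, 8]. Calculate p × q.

(-110, -16, 130)

i: (-10)·8 - 3·10 = -80 - 30 = -110
j: 3·8 - 5·8 = 24 - 40 = -16
k: 5·10 - (-10)·8 = 50 - (-80) = 130
p × q = (-110, -16, 130)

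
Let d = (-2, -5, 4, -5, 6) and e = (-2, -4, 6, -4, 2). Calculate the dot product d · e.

80

d · e = (-2)·(-2) + (-5)·(-4) + 4·6 + (-5)·(-4) + 6·2 = 4 + 20 + 24 + 20 + 12 = 80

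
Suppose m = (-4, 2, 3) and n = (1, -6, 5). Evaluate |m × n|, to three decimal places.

i: 2·5 - 3·(-6) = 10 - (-18) = 28
j: 3·1 - (-4)·5 = 3 - (-20) = 23
k: (-4)·(-6) - 2·1 = 24 - 2 = 22
m × n = (28, 23, 22)
|m × n| = √(28² + 23² + 22²) = √1797 ≈ 42.3910

42.391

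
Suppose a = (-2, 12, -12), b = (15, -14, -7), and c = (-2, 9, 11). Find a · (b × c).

b × c:
i: (-14)·11 - (-7)·9 = -154 - (-63) = -91
j: (-7)·(-2) - 15·11 = 14 - 165 = -151
k: 15·9 - (-14)·(-2) = 135 - 28 = 107
b × c = (-91, -151, 107)
a · (b × c) = (-2)·(-91) + 12·(-151) + (-12)·107 = 182 - 1812 - 1284 = -2914

-2914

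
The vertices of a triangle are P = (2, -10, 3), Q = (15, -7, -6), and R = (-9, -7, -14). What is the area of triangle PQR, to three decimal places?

PQ = (13, 3, -9),  PR = (-11, 3, -17)
i: 3·(-17) - (-9)·3 = -51 - (-27) = -24
j: (-9)·(-11) - 13·(-17) = 99 - (-221) = 320
k: 13·3 - 3·(-11) = 39 - (-33) = 72
PQ × PR = (-24, 320, 72)
|PQ × PR| = √108160 ≈ 328.8769
area = ½ · 328.8769 ≈ 164.438

164.438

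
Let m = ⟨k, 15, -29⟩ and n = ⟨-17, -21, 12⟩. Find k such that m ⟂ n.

-39

m · n = k·(-17) + 15·(-21) + (-29)·12 = -663 - 17k
Set equal to 0: -17k = 663, so k = -39.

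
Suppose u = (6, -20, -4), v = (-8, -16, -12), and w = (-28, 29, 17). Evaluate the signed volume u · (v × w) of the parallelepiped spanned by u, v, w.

v × w:
i: (-16)·17 - (-12)·29 = -272 - (-348) = 76
j: (-12)·(-28) - (-8)·17 = 336 - (-136) = 472
k: (-8)·29 - (-16)·(-28) = -232 - 448 = -680
v × w = (76, 472, -680)
u · (v × w) = 6·76 + (-20)·472 + (-4)·(-680) = 456 - 9440 + 2720 = -6264

-6264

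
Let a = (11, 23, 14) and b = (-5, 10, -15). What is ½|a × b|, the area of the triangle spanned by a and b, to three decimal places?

i: 23·(-15) - 14·10 = -345 - 140 = -485
j: 14·(-5) - 11·(-15) = -70 - (-165) = 95
k: 11·10 - 23·(-5) = 110 - (-115) = 225
a × b = (-485, 95, 225)
|a × b| = √((-485)² + 95² + 225²) = √294875 ≈ 543.0239
area = ½ · 543.0239 ≈ 271.512

271.512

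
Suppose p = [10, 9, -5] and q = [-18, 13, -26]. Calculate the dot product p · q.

67

p · q = 10·(-18) + 9·13 + (-5)·(-26) = -180 + 117 + 130 = 67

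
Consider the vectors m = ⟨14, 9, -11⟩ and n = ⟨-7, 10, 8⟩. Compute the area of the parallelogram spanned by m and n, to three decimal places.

274.878

i: 9·8 - (-11)·10 = 72 - (-110) = 182
j: (-11)·(-7) - 14·8 = 77 - 112 = -35
k: 14·10 - 9·(-7) = 140 - (-63) = 203
m × n = (182, -35, 203)
|m × n| = √(182² + (-35)² + 203²) = √75558 ≈ 274.8782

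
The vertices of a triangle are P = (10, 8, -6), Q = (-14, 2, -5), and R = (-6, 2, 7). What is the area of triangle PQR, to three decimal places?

154.195

PQ = (-24, -6, 1),  PR = (-16, -6, 13)
i: (-6)·13 - 1·(-6) = -78 - (-6) = -72
j: 1·(-16) - (-24)·13 = -16 - (-312) = 296
k: (-24)·(-6) - (-6)·(-16) = 144 - 96 = 48
PQ × PR = (-72, 296, 48)
|PQ × PR| = √95104 ≈ 308.3894
area = ½ · 308.3894 ≈ 154.195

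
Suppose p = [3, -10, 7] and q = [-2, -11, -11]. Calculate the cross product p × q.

i: (-10)·(-11) - 7·(-11) = 110 - (-77) = 187
j: 7·(-2) - 3·(-11) = -14 - (-33) = 19
k: 3·(-11) - (-10)·(-2) = -33 - 20 = -53
p × q = (187, 19, -53)

(187, 19, -53)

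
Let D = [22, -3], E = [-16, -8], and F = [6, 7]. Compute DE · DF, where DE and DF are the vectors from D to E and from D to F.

DE = E − D = (-38, -5)
DF = F − D = (-16, 10)
DE · DF = (-38)·(-16) + (-5)·10 = 608 - 50 = 558

558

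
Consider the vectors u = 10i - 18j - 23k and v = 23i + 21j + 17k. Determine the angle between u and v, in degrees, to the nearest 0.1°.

u · v = 10·23 + (-18)·21 + (-23)·17 = 230 - 378 - 391 = -539
|u|² = 100 + 324 + 529 = 953,  |u| = √953 ≈ 30.870698
|v|² = 529 + 441 + 289 = 1259,  |v| = √1259 ≈ 35.482390
cos θ = -539 / (30.870698 · 35.482390) ≈ -0.49207
θ = arccos(-0.49207) ≈ 119.5°

119.5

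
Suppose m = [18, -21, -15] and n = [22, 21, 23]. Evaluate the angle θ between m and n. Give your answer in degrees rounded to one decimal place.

m · n = 18·22 + (-21)·21 + (-15)·23 = 396 - 441 - 345 = -390
|m|² = 324 + 441 + 225 = 990,  |m| = √990 ≈ 31.464265
|n|² = 484 + 441 + 529 = 1454,  |n| = √1454 ≈ 38.131352
cos θ = -390 / (31.464265 · 38.131352) ≈ -0.32506
θ = arccos(-0.32506) ≈ 109.0°

109.0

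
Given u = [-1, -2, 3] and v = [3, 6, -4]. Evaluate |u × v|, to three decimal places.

i: (-2)·(-4) - 3·6 = 8 - 18 = -10
j: 3·3 - (-1)·(-4) = 9 - 4 = 5
k: (-1)·6 - (-2)·3 = -6 - (-6) = 0
u × v = (-10, 5, 0)
|u × v| = √((-10)² + 5² + 0²) = √125 ≈ 11.1803

11.180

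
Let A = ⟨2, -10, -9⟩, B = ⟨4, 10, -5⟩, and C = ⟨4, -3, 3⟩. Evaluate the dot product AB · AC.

192

AB = B − A = (2, 20, 4)
AC = C − A = (2, 7, 12)
AB · AC = 2·2 + 20·7 + 4·12 = 4 + 140 + 48 = 192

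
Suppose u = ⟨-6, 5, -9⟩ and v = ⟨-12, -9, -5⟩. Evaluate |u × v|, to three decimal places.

174.115

i: 5·(-5) - (-9)·(-9) = -25 - 81 = -106
j: (-9)·(-12) - (-6)·(-5) = 108 - 30 = 78
k: (-6)·(-9) - 5·(-12) = 54 - (-60) = 114
u × v = (-106, 78, 114)
|u × v| = √((-106)² + 78² + 114²) = √30316 ≈ 174.1149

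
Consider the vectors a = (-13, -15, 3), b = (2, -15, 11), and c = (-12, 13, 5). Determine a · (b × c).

4502

b × c:
i: (-15)·5 - 11·13 = -75 - 143 = -218
j: 11·(-12) - 2·5 = -132 - 10 = -142
k: 2·13 - (-15)·(-12) = 26 - 180 = -154
b × c = (-218, -142, -154)
a · (b × c) = (-13)·(-218) + (-15)·(-142) + 3·(-154) = 2834 + 2130 - 462 = 4502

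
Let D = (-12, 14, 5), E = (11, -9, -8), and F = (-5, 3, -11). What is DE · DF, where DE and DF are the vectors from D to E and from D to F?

622

DE = E − D = (23, -23, -13)
DF = F − D = (7, -11, -16)
DE · DF = 23·7 + (-23)·(-11) + (-13)·(-16) = 161 + 253 + 208 = 622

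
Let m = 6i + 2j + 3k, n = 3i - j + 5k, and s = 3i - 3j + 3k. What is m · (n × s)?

n × s:
i: (-1)·3 - 5·(-3) = -3 - (-15) = 12
j: 5·3 - 3·3 = 15 - 9 = 6
k: 3·(-3) - (-1)·3 = -9 - (-3) = -6
n × s = (12, 6, -6)
m · (n × s) = 6·12 + 2·6 + 3·(-6) = 72 + 12 - 18 = 66

66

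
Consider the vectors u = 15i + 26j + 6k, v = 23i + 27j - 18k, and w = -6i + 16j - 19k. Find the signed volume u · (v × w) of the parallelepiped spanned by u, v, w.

v × w:
i: 27·(-19) - (-18)·16 = -513 - (-288) = -225
j: (-18)·(-6) - 23·(-19) = 108 - (-437) = 545
k: 23·16 - 27·(-6) = 368 - (-162) = 530
v × w = (-225, 545, 530)
u · (v × w) = 15·(-225) + 26·545 + 6·530 = -3375 + 14170 + 3180 = 13975

13975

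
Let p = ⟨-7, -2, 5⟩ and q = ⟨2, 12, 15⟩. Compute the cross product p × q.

i: (-2)·15 - 5·12 = -30 - 60 = -90
j: 5·2 - (-7)·15 = 10 - (-105) = 115
k: (-7)·12 - (-2)·2 = -84 - (-4) = -80
p × q = (-90, 115, -80)

(-90, 115, -80)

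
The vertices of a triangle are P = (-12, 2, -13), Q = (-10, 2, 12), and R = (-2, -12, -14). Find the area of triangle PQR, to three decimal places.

216.095

PQ = (2, 0, 25),  PR = (10, -14, -1)
i: 0·(-1) - 25·(-14) = 0 - (-350) = 350
j: 25·10 - 2·(-1) = 250 - (-2) = 252
k: 2·(-14) - 0·10 = -28 - 0 = -28
PQ × PR = (350, 252, -28)
|PQ × PR| = √186788 ≈ 432.1898
area = ½ · 432.1898 ≈ 216.095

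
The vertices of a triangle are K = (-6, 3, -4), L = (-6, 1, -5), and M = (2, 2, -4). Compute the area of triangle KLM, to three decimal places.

8.958

KL = (0, -2, -1),  KM = (8, -1, 0)
i: (-2)·0 - (-1)·(-1) = 0 - 1 = -1
j: (-1)·8 - 0·0 = -8 - 0 = -8
k: 0·(-1) - (-2)·8 = 0 - (-16) = 16
KL × KM = (-1, -8, 16)
|KL × KM| = √321 ≈ 17.9165
area = ½ · 17.9165 ≈ 8.958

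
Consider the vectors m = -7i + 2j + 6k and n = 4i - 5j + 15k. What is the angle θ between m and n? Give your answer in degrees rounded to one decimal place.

70.2

m · n = (-7)·4 + 2·(-5) + 6·15 = -28 - 10 + 90 = 52
|m|² = 49 + 4 + 36 = 89,  |m| = √89 ≈ 9.433981
|n|² = 16 + 25 + 225 = 266,  |n| = √266 ≈ 16.309506
cos θ = 52 / (9.433981 · 16.309506) ≈ 0.33796
θ = arccos(0.33796) ≈ 70.2°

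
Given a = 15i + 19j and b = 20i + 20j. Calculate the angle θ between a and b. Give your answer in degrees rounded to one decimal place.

a · b = 15·20 + 19·20 = 300 + 380 = 680
|a|² = 225 + 361 = 586,  |a| = √586 ≈ 24.207437
|b|² = 400 + 400 = 800,  |b| = √800 ≈ 28.284271
cos θ = 680 / (24.207437 · 28.284271) ≈ 0.99315
θ = arccos(0.99315) ≈ 6.7°

6.7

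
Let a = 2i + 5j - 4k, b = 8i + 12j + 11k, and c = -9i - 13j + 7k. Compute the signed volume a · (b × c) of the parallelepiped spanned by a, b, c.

-337

b × c:
i: 12·7 - 11·(-13) = 84 - (-143) = 227
j: 11·(-9) - 8·7 = -99 - 56 = -155
k: 8·(-13) - 12·(-9) = -104 - (-108) = 4
b × c = (227, -155, 4)
a · (b × c) = 2·227 + 5·(-155) + (-4)·4 = 454 - 775 - 16 = -337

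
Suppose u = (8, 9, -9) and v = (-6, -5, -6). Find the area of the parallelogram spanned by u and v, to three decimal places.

142.832

i: 9·(-6) - (-9)·(-5) = -54 - 45 = -99
j: (-9)·(-6) - 8·(-6) = 54 - (-48) = 102
k: 8·(-5) - 9·(-6) = -40 - (-54) = 14
u × v = (-99, 102, 14)
|u × v| = √((-99)² + 102² + 14²) = √20401 ≈ 142.8321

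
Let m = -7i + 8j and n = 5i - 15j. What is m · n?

m · n = (-7)·5 + 8·(-15) = -35 - 120 = -155

-155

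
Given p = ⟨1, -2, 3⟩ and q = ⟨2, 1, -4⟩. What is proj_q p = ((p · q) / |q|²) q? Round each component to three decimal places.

p · q = 1·2 + (-2)·1 + 3·(-4) = 2 - 2 - 12 = -12
|q|² = 4 + 1 + 16 = 21
proj_q p = (-12/21) · (2, 1, -4) ≈ (-1.143, -0.571, 2.286)

(-1.143, -0.571, 2.286)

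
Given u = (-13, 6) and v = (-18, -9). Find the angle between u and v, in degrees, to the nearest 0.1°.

51.3

u · v = (-13)·(-18) + 6·(-9) = 234 - 54 = 180
|u|² = 169 + 36 = 205,  |u| = √205 ≈ 14.317821
|v|² = 324 + 81 = 405,  |v| = √405 ≈ 20.124612
cos θ = 180 / (14.317821 · 20.124612) ≈ 0.62470
θ = arccos(0.62470) ≈ 51.3°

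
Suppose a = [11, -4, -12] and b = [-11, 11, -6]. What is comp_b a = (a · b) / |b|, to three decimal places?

a · b = 11·(-11) + (-4)·11 + (-12)·(-6) = -121 - 44 + 72 = -93
|b| = √(121 + 121 + 36) = √278 ≈ 16.6733
comp_b a = -93 / √278 ≈ -5.578

-5.578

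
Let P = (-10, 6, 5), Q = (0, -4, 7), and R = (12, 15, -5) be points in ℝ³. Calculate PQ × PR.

PQ = (10, -10, 2)
PR = (22, 9, -10)
i: (-10)·(-10) - 2·9 = 100 - 18 = 82
j: 2·22 - 10·(-10) = 44 - (-100) = 144
k: 10·9 - (-10)·22 = 90 - (-220) = 310
PQ × PR = (82, 144, 310)

(82, 144, 310)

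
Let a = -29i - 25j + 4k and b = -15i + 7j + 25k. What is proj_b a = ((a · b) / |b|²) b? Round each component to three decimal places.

a · b = (-29)·(-15) + (-25)·7 + 4·25 = 435 - 175 + 100 = 360
|b|² = 225 + 49 + 625 = 899
proj_b a = (360/899) · (-15, 7, 25) ≈ (-6.007, 2.803, 10.011)

(-6.007, 2.803, 10.011)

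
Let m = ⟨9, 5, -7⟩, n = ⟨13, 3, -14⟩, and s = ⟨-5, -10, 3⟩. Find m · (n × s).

-219

n × s:
i: 3·3 - (-14)·(-10) = 9 - 140 = -131
j: (-14)·(-5) - 13·3 = 70 - 39 = 31
k: 13·(-10) - 3·(-5) = -130 - (-15) = -115
n × s = (-131, 31, -115)
m · (n × s) = 9·(-131) + 5·31 + (-7)·(-115) = -1179 + 155 + 805 = -219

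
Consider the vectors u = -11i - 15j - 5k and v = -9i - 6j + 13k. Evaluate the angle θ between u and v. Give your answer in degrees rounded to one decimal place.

u · v = (-11)·(-9) + (-15)·(-6) + (-5)·13 = 99 + 90 - 65 = 124
|u|² = 121 + 225 + 25 = 371,  |u| = √371 ≈ 19.261360
|v|² = 81 + 36 + 169 = 286,  |v| = √286 ≈ 16.911535
cos θ = 124 / (19.261360 · 16.911535) ≈ 0.38067
θ = arccos(0.38067) ≈ 67.6°

67.6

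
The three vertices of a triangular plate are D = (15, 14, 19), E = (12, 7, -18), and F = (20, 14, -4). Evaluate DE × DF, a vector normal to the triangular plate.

(161, -254, 35)

DE = (-3, -7, -37)
DF = (5, 0, -23)
i: (-7)·(-23) - (-37)·0 = 161 - 0 = 161
j: (-37)·5 - (-3)·(-23) = -185 - 69 = -254
k: (-3)·0 - (-7)·5 = 0 - (-35) = 35
DE × DF = (161, -254, 35)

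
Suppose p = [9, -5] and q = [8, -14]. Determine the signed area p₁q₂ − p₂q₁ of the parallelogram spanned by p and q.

9·(-14) - (-5)·8 = -126 - (-40) = -86

-86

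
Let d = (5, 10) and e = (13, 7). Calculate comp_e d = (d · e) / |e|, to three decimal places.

9.143

d · e = 5·13 + 10·7 = 65 + 70 = 135
|e| = √(169 + 49) = √218 ≈ 14.7648
comp_e d = 135 / √218 ≈ 9.143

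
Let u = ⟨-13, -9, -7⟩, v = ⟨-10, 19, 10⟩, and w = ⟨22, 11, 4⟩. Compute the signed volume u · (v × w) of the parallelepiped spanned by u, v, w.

1798

v × w:
i: 19·4 - 10·11 = 76 - 110 = -34
j: 10·22 - (-10)·4 = 220 - (-40) = 260
k: (-10)·11 - 19·22 = -110 - 418 = -528
v × w = (-34, 260, -528)
u · (v × w) = (-13)·(-34) + (-9)·260 + (-7)·(-528) = 442 - 2340 + 3696 = 1798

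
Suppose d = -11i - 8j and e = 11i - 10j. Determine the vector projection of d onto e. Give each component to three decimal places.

d · e = (-11)·11 + (-8)·(-10) = -121 + 80 = -41
|e|² = 121 + 100 = 221
proj_e d = (-41/221) · (11, -10) ≈ (-2.041, 1.855)

(-2.041, 1.855)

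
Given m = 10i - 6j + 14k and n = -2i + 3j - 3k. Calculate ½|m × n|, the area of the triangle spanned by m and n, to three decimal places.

i: (-6)·(-3) - 14·3 = 18 - 42 = -24
j: 14·(-2) - 10·(-3) = -28 - (-30) = 2
k: 10·3 - (-6)·(-2) = 30 - 12 = 18
m × n = (-24, 2, 18)
|m × n| = √((-24)² + 2² + 18²) = √904 ≈ 30.0666
area = ½ · 30.0666 ≈ 15.033

15.033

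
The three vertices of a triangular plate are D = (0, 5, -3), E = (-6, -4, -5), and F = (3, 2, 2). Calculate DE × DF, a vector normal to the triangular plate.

DE = (-6, -9, -2)
DF = (3, -3, 5)
i: (-9)·5 - (-2)·(-3) = -45 - 6 = -51
j: (-2)·3 - (-6)·5 = -6 - (-30) = 24
k: (-6)·(-3) - (-9)·3 = 18 - (-27) = 45
DE × DF = (-51, 24, 45)

(-51, 24, 45)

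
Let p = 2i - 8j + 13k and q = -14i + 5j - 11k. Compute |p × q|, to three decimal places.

191.136

i: (-8)·(-11) - 13·5 = 88 - 65 = 23
j: 13·(-14) - 2·(-11) = -182 - (-22) = -160
k: 2·5 - (-8)·(-14) = 10 - 112 = -102
p × q = (23, -160, -102)
|p × q| = √(23² + (-160)² + (-102)²) = √36533 ≈ 191.1361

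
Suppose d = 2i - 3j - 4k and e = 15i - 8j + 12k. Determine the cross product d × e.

i: (-3)·12 - (-4)·(-8) = -36 - 32 = -68
j: (-4)·15 - 2·12 = -60 - 24 = -84
k: 2·(-8) - (-3)·15 = -16 - (-45) = 29
d × e = (-68, -84, 29)

(-68, -84, 29)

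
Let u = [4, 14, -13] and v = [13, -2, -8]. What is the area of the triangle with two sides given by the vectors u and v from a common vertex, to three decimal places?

135.935

i: 14·(-8) - (-13)·(-2) = -112 - 26 = -138
j: (-13)·13 - 4·(-8) = -169 - (-32) = -137
k: 4·(-2) - 14·13 = -8 - 182 = -190
u × v = (-138, -137, -190)
|u × v| = √((-138)² + (-137)² + (-190)²) = √73913 ≈ 271.8695
area = ½ · 271.8695 ≈ 135.935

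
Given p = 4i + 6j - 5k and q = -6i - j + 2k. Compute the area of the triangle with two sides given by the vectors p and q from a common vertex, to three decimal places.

i: 6·2 - (-5)·(-1) = 12 - 5 = 7
j: (-5)·(-6) - 4·2 = 30 - 8 = 22
k: 4·(-1) - 6·(-6) = -4 - (-36) = 32
p × q = (7, 22, 32)
|p × q| = √(7² + 22² + 32²) = √1557 ≈ 39.4588
area = ½ · 39.4588 ≈ 19.729

19.729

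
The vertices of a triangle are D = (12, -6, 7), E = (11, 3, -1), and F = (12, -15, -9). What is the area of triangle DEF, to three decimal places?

DE = (-1, 9, -8),  DF = (0, -9, -16)
i: 9·(-16) - (-8)·(-9) = -144 - 72 = -216
j: (-8)·0 - (-1)·(-16) = 0 - 16 = -16
k: (-1)·(-9) - 9·0 = 9 - 0 = 9
DE × DF = (-216, -16, 9)
|DE × DF| = √46993 ≈ 216.7787
area = ½ · 216.7787 ≈ 108.389

108.389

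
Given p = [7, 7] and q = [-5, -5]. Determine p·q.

p · q = 7·(-5) + 7·(-5) = -35 - 35 = -70

-70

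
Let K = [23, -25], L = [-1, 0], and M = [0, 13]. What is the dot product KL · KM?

KL = L − K = (-24, 25)
KM = M − K = (-23, 38)
KL · KM = (-24)·(-23) + 25·38 = 552 + 950 = 1502

1502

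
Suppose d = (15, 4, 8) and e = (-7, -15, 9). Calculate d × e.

i: 4·9 - 8·(-15) = 36 - (-120) = 156
j: 8·(-7) - 15·9 = -56 - 135 = -191
k: 15·(-15) - 4·(-7) = -225 - (-28) = -197
d × e = (156, -191, -197)

(156, -191, -197)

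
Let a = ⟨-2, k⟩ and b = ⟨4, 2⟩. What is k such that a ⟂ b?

4

a · b = (-2)·4 + k·2 = -8 + 2k
Set equal to 0: 2k = 8, so k = 4.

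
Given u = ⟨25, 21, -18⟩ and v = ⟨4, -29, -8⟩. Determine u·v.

u · v = 25·4 + 21·(-29) + (-18)·(-8) = 100 - 609 + 144 = -365

-365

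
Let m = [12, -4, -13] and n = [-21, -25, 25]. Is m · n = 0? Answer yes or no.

no

m · n = 12·(-21) + (-4)·(-25) + (-13)·25 = -252 + 100 - 325 = -477
Nonzero, so the vectors are not orthogonal.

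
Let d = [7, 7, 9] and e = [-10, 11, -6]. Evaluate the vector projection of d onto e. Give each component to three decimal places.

(1.829, -2.012, 1.097)

d · e = 7·(-10) + 7·11 + 9·(-6) = -70 + 77 - 54 = -47
|e|² = 100 + 121 + 36 = 257
proj_e d = (-47/257) · (-10, 11, -6) ≈ (1.829, -2.012, 1.097)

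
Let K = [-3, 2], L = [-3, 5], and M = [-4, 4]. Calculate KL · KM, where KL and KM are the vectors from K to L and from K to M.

KL = L − K = (0, 3)
KM = M − K = (-1, 2)
KL · KM = 0·(-1) + 3·2 = 0 + 6 = 6

6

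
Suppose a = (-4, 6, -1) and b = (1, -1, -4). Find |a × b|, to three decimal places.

i: 6·(-4) - (-1)·(-1) = -24 - 1 = -25
j: (-1)·1 - (-4)·(-4) = -1 - 16 = -17
k: (-4)·(-1) - 6·1 = 4 - 6 = -2
a × b = (-25, -17, -2)
|a × b| = √((-25)² + (-17)² + (-2)²) = √918 ≈ 30.2985

30.299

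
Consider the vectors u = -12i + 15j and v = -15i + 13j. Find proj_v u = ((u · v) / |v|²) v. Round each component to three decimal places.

(-14.277, 12.373)

u · v = (-12)·(-15) + 15·13 = 180 + 195 = 375
|v|² = 225 + 169 = 394
proj_v u = (375/394) · (-15, 13) ≈ (-14.277, 12.373)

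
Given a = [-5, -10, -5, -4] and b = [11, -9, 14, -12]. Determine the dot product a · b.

13

a · b = (-5)·11 + (-10)·(-9) + (-5)·14 + (-4)·(-12) = -55 + 90 - 70 + 48 = 13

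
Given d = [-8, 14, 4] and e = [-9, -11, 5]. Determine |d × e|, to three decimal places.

i: 14·5 - 4·(-11) = 70 - (-44) = 114
j: 4·(-9) - (-8)·5 = -36 - (-40) = 4
k: (-8)·(-11) - 14·(-9) = 88 - (-126) = 214
d × e = (114, 4, 214)
|d × e| = √(114² + 4² + 214²) = √58808 ≈ 242.5036

242.504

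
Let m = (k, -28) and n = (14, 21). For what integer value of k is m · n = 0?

42

m · n = k·14 + (-28)·21 = -588 + 14k
Set equal to 0: 14k = 588, so k = 42.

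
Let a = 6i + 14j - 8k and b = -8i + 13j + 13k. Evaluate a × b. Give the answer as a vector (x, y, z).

i: 14·13 - (-8)·13 = 182 - (-104) = 286
j: (-8)·(-8) - 6·13 = 64 - 78 = -14
k: 6·13 - 14·(-8) = 78 - (-112) = 190
a × b = (286, -14, 190)

(286, -14, 190)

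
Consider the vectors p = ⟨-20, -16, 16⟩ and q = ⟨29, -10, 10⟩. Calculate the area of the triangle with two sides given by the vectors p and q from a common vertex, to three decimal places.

469.519

i: (-16)·10 - 16·(-10) = -160 - (-160) = 0
j: 16·29 - (-20)·10 = 464 - (-200) = 664
k: (-20)·(-10) - (-16)·29 = 200 - (-464) = 664
p × q = (0, 664, 664)
|p × q| = √(0² + 664² + 664²) = √881792 ≈ 939.0378
area = ½ · 939.0378 ≈ 469.519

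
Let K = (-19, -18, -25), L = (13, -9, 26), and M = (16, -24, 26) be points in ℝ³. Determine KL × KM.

(765, 153, -507)

KL = (32, 9, 51)
KM = (35, -6, 51)
i: 9·51 - 51·(-6) = 459 - (-306) = 765
j: 51·35 - 32·51 = 1785 - 1632 = 153
k: 32·(-6) - 9·35 = -192 - 315 = -507
KL × KM = (765, 153, -507)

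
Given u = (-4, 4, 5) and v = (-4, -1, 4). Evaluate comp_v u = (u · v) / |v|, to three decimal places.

u · v = (-4)·(-4) + 4·(-1) + 5·4 = 16 - 4 + 20 = 32
|v| = √(16 + 1 + 16) = √33 ≈ 5.7446
comp_v u = 32 / √33 ≈ 5.570

5.570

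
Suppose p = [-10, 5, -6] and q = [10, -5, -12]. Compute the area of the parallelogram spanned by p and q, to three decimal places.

201.246

i: 5·(-12) - (-6)·(-5) = -60 - 30 = -90
j: (-6)·10 - (-10)·(-12) = -60 - 120 = -180
k: (-10)·(-5) - 5·10 = 50 - 50 = 0
p × q = (-90, -180, 0)
|p × q| = √((-90)² + (-180)² + 0²) = √40500 ≈ 201.2461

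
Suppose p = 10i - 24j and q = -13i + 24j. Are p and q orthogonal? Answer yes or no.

p · q = 10·(-13) + (-24)·24 = -130 - 576 = -706
Nonzero, so the vectors are not orthogonal.

no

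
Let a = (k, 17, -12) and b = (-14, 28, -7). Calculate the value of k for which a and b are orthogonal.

40

a · b = k·(-14) + 17·28 + (-12)·(-7) = 560 - 14k
Set equal to 0: -14k = -560, so k = 40.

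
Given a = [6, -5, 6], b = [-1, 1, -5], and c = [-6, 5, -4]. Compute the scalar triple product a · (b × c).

2

b × c:
i: 1·(-4) - (-5)·5 = -4 - (-25) = 21
j: (-5)·(-6) - (-1)·(-4) = 30 - 4 = 26
k: (-1)·5 - 1·(-6) = -5 - (-6) = 1
b × c = (21, 26, 1)
a · (b × c) = 6·21 + (-5)·26 + 6·1 = 126 - 130 + 6 = 2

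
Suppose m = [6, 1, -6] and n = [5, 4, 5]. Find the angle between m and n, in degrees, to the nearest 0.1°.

m · n = 6·5 + 1·4 + (-6)·5 = 30 + 4 - 30 = 4
|m|² = 36 + 1 + 36 = 73,  |m| = √73 ≈ 8.544004
|n|² = 25 + 16 + 25 = 66,  |n| = √66 ≈ 8.124038
cos θ = 4 / (8.544004 · 8.124038) ≈ 0.05763
θ = arccos(0.05763) ≈ 86.7°

86.7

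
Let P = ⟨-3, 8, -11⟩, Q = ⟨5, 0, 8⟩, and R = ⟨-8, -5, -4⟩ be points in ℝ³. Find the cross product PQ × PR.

(191, -151, -144)

PQ = (8, -8, 19)
PR = (-5, -13, 7)
i: (-8)·7 - 19·(-13) = -56 - (-247) = 191
j: 19·(-5) - 8·7 = -95 - 56 = -151
k: 8·(-13) - (-8)·(-5) = -104 - 40 = -144
PQ × PR = (191, -151, -144)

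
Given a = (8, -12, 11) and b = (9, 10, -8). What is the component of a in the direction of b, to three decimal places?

a · b = 8·9 + (-12)·10 + 11·(-8) = 72 - 120 - 88 = -136
|b| = √(81 + 100 + 64) = √245 ≈ 15.6525
comp_b a = -136 / √245 ≈ -8.689

-8.689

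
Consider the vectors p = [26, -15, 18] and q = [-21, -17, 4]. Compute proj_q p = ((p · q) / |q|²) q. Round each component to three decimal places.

p · q = 26·(-21) + (-15)·(-17) + 18·4 = -546 + 255 + 72 = -219
|q|² = 441 + 289 + 16 = 746
proj_q p = (-219/746) · (-21, -17, 4) ≈ (6.165, 4.991, -1.174)

(6.165, 4.991, -1.174)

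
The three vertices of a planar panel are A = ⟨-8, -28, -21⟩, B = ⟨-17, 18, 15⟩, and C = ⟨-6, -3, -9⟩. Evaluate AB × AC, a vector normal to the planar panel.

(-348, 180, -317)

AB = (-9, 46, 36)
AC = (2, 25, 12)
i: 46·12 - 36·25 = 552 - 900 = -348
j: 36·2 - (-9)·12 = 72 - (-108) = 180
k: (-9)·25 - 46·2 = -225 - 92 = -317
AB × AC = (-348, 180, -317)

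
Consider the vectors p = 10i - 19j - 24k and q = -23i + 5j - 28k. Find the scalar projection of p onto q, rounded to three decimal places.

p · q = 10·(-23) + (-19)·5 + (-24)·(-28) = -230 - 95 + 672 = 347
|q| = √(529 + 25 + 784) = √1338 ≈ 36.5787
comp_q p = 347 / √1338 ≈ 9.486

9.486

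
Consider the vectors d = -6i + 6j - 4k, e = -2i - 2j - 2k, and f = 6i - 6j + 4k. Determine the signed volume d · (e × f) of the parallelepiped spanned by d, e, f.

e × f:
i: (-2)·4 - (-2)·(-6) = -8 - 12 = -20
j: (-2)·6 - (-2)·4 = -12 - (-8) = -4
k: (-2)·(-6) - (-2)·6 = 12 - (-12) = 24
e × f = (-20, -4, 24)
d · (e × f) = (-6)·(-20) + 6·(-4) + (-4)·24 = 120 - 24 - 96 = 0

0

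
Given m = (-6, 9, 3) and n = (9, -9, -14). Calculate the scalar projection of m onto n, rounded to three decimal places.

-9.355

m · n = (-6)·9 + 9·(-9) + 3·(-14) = -54 - 81 - 42 = -177
|n| = √(81 + 81 + 196) = √358 ≈ 18.9209
comp_n m = -177 / √358 ≈ -9.355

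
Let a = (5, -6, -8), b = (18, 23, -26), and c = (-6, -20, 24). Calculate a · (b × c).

3592

b × c:
i: 23·24 - (-26)·(-20) = 552 - 520 = 32
j: (-26)·(-6) - 18·24 = 156 - 432 = -276
k: 18·(-20) - 23·(-6) = -360 - (-138) = -222
b × c = (32, -276, -222)
a · (b × c) = 5·32 + (-6)·(-276) + (-8)·(-222) = 160 + 1656 + 1776 = 3592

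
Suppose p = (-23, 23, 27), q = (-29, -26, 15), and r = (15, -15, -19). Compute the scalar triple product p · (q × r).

-1760

q × r:
i: (-26)·(-19) - 15·(-15) = 494 - (-225) = 719
j: 15·15 - (-29)·(-19) = 225 - 551 = -326
k: (-29)·(-15) - (-26)·15 = 435 - (-390) = 825
q × r = (719, -326, 825)
p · (q × r) = (-23)·719 + 23·(-326) + 27·825 = -16537 - 7498 + 22275 = -1760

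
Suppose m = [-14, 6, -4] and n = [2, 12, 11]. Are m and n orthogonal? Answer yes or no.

m · n = (-14)·2 + 6·12 + (-4)·11 = -28 + 72 - 44 = 0
Zero, so the vectors are orthogonal.

yes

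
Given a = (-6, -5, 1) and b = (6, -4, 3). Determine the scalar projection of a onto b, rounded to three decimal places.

a · b = (-6)·6 + (-5)·(-4) + 1·3 = -36 + 20 + 3 = -13
|b| = √(36 + 16 + 9) = √61 ≈ 7.8102
comp_b a = -13 / √61 ≈ -1.664

-1.664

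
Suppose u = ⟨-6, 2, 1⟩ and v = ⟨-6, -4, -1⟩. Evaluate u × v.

i: 2·(-1) - 1·(-4) = -2 - (-4) = 2
j: 1·(-6) - (-6)·(-1) = -6 - 6 = -12
k: (-6)·(-4) - 2·(-6) = 24 - (-12) = 36
u × v = (2, -12, 36)

(2, -12, 36)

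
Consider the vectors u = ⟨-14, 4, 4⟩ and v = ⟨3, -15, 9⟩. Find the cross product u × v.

i: 4·9 - 4·(-15) = 36 - (-60) = 96
j: 4·3 - (-14)·9 = 12 - (-126) = 138
k: (-14)·(-15) - 4·3 = 210 - 12 = 198
u × v = (96, 138, 198)

(96, 138, 198)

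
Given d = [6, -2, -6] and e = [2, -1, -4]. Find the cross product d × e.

(2, 12, -2)

i: (-2)·(-4) - (-6)·(-1) = 8 - 6 = 2
j: (-6)·2 - 6·(-4) = -12 - (-24) = 12
k: 6·(-1) - (-2)·2 = -6 - (-4) = -2
d × e = (2, 12, -2)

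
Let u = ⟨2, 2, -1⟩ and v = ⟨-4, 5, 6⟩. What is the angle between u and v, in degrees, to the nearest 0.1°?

u · v = 2·(-4) + 2·5 + (-1)·6 = -8 + 10 - 6 = -4
|u|² = 4 + 4 + 1 = 9,  |u| = √9 ≈ 3.000000
|v|² = 16 + 25 + 36 = 77,  |v| = √77 ≈ 8.774964
cos θ = -4 / (3.000000 · 8.774964) ≈ -0.15195
θ = arccos(-0.15195) ≈ 98.7°

98.7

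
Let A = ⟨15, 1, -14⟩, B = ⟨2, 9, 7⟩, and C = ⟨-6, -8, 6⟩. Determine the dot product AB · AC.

621

AB = B − A = (-13, 8, 21)
AC = C − A = (-21, -9, 20)
AB · AC = (-13)·(-21) + 8·(-9) + 21·20 = 273 - 72 + 420 = 621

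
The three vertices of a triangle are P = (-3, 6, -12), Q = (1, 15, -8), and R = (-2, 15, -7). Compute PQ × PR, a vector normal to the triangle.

(9, -16, 27)

PQ = (4, 9, 4)
PR = (1, 9, 5)
i: 9·5 - 4·9 = 45 - 36 = 9
j: 4·1 - 4·5 = 4 - 20 = -16
k: 4·9 - 9·1 = 36 - 9 = 27
PQ × PR = (9, -16, 27)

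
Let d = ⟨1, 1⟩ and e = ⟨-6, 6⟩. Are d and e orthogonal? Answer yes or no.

d · e = 1·(-6) + 1·6 = -6 + 6 = 0
Zero, so the vectors are orthogonal.

yes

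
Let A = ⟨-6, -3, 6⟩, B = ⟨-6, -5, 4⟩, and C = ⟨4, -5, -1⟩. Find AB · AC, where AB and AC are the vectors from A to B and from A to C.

AB = B − A = (0, -2, -2)
AC = C − A = (10, -2, -7)
AB · AC = 0·10 + (-2)·(-2) + (-2)·(-7) = 0 + 4 + 14 = 18

18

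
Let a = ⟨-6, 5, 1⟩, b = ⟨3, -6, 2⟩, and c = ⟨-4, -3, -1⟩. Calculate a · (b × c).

-130

b × c:
i: (-6)·(-1) - 2·(-3) = 6 - (-6) = 12
j: 2·(-4) - 3·(-1) = -8 - (-3) = -5
k: 3·(-3) - (-6)·(-4) = -9 - 24 = -33
b × c = (12, -5, -33)
a · (b × c) = (-6)·12 + 5·(-5) + 1·(-33) = -72 - 25 - 33 = -130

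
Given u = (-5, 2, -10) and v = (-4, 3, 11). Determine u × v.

i: 2·11 - (-10)·3 = 22 - (-30) = 52
j: (-10)·(-4) - (-5)·11 = 40 - (-55) = 95
k: (-5)·3 - 2·(-4) = -15 - (-8) = -7
u × v = (52, 95, -7)

(52, 95, -7)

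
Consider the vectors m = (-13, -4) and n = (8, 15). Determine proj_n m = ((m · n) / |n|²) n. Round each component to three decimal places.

m · n = (-13)·8 + (-4)·15 = -104 - 60 = -164
|n|² = 64 + 225 = 289
proj_n m = (-164/289) · (8, 15) ≈ (-4.540, -8.512)

(-4.540, -8.512)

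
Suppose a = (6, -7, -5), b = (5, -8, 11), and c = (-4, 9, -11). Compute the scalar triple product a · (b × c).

b × c:
i: (-8)·(-11) - 11·9 = 88 - 99 = -11
j: 11·(-4) - 5·(-11) = -44 - (-55) = 11
k: 5·9 - (-8)·(-4) = 45 - 32 = 13
b × c = (-11, 11, 13)
a · (b × c) = 6·(-11) + (-7)·11 + (-5)·13 = -66 - 77 - 65 = -208

-208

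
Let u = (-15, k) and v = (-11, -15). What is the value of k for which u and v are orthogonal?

u · v = (-15)·(-11) + k·(-15) = 165 - 15k
Set equal to 0: -15k = -165, so k = 11.

11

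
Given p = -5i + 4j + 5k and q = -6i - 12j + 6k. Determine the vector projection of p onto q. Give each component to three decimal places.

p · q = (-5)·(-6) + 4·(-12) + 5·6 = 30 - 48 + 30 = 12
|q|² = 36 + 144 + 36 = 216
proj_q p = (12/216) · (-6, -12, 6) ≈ (-0.333, -0.667, 0.333)

(-0.333, -0.667, 0.333)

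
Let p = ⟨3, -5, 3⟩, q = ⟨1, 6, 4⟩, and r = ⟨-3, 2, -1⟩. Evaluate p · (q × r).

73

q × r:
i: 6·(-1) - 4·2 = -6 - 8 = -14
j: 4·(-3) - 1·(-1) = -12 - (-1) = -11
k: 1·2 - 6·(-3) = 2 - (-18) = 20
q × r = (-14, -11, 20)
p · (q × r) = 3·(-14) + (-5)·(-11) + 3·20 = -42 + 55 + 60 = 73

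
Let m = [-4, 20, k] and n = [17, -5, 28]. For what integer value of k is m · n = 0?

6

m · n = (-4)·17 + 20·(-5) + k·28 = -168 + 28k
Set equal to 0: 28k = 168, so k = 6.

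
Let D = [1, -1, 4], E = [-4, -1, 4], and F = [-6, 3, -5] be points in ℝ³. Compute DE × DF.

(0, -45, -20)

DE = (-5, 0, 0)
DF = (-7, 4, -9)
i: 0·(-9) - 0·4 = 0 - 0 = 0
j: 0·(-7) - (-5)·(-9) = 0 - 45 = -45
k: (-5)·4 - 0·(-7) = -20 - 0 = -20
DE × DF = (0, -45, -20)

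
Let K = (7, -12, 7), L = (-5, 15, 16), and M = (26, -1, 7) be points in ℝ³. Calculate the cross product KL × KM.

(-99, 171, -645)

KL = (-12, 27, 9)
KM = (19, 11, 0)
i: 27·0 - 9·11 = 0 - 99 = -99
j: 9·19 - (-12)·0 = 171 - 0 = 171
k: (-12)·11 - 27·19 = -132 - 513 = -645
KL × KM = (-99, 171, -645)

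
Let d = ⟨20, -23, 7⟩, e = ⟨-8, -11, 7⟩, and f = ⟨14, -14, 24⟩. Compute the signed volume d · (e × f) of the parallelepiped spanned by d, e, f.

-8128

e × f:
i: (-11)·24 - 7·(-14) = -264 - (-98) = -166
j: 7·14 - (-8)·24 = 98 - (-192) = 290
k: (-8)·(-14) - (-11)·14 = 112 - (-154) = 266
e × f = (-166, 290, 266)
d · (e × f) = 20·(-166) + (-23)·290 + 7·266 = -3320 - 6670 + 1862 = -8128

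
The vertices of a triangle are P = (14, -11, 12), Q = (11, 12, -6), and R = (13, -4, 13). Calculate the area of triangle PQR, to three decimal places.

PQ = (-3, 23, -18),  PR = (-1, 7, 1)
i: 23·1 - (-18)·7 = 23 - (-126) = 149
j: (-18)·(-1) - (-3)·1 = 18 - (-3) = 21
k: (-3)·7 - 23·(-1) = -21 - (-23) = 2
PQ × PR = (149, 21, 2)
|PQ × PR| = √22646 ≈ 150.4859
area = ½ · 150.4859 ≈ 75.243

75.243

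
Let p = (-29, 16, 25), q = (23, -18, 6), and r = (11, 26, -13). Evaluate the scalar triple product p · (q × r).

23478

q × r:
i: (-18)·(-13) - 6·26 = 234 - 156 = 78
j: 6·11 - 23·(-13) = 66 - (-299) = 365
k: 23·26 - (-18)·11 = 598 - (-198) = 796
q × r = (78, 365, 796)
p · (q × r) = (-29)·78 + 16·365 + 25·796 = -2262 + 5840 + 19900 = 23478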